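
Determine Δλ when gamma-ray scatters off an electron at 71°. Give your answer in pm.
1.6364 pm

Using the Compton scattering formula:
Δλ = λ_C(1 - cos θ)

where λ_C = h/(m_e·c) ≈ 2.4263 pm is the Compton wavelength of an electron.

For θ = 71°:
cos(71°) = 0.3256
1 - cos(71°) = 0.6744

Δλ = 2.4263 × 0.6744
Δλ = 1.6364 pm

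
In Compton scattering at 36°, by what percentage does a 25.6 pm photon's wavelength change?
1.8101%

Calculate the Compton shift:
Δλ = λ_C(1 - cos(36°))
Δλ = 2.4263 × (1 - cos(36°))
Δλ = 2.4263 × 0.1910
Δλ = 0.4634 pm

Percentage change:
(Δλ/λ₀) × 100 = (0.4634/25.6) × 100
= 1.8101%

(Intermediate values are shown rounded; full precision is carried through to the final answer.)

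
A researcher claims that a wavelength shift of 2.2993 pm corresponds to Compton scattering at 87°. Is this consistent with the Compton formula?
Yes, consistent

Calculate the expected shift for θ = 87°:

Δλ_expected = λ_C(1 - cos(87°))
Δλ_expected = 2.4263 × (1 - cos(87°))
Δλ_expected = 2.4263 × 0.9477
Δλ_expected = 2.2993 pm

Given shift: 2.2993 pm
Expected shift: 2.2993 pm
Difference: 0.0000 pm

The values match. This is consistent with Compton scattering at the stated angle.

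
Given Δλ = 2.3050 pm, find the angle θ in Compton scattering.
87.13°

From the Compton formula Δλ = λ_C(1 - cos θ), we can solve for θ:

cos θ = 1 - Δλ/λ_C

Given:
- Δλ = 2.3050 pm
- λ_C = h/(m_e·c) ≈ 2.42631024 pm

cos θ = 1 - 2.3050/2.42631024
cos θ = 1 - 0.950002
cos θ = 0.049998

θ = arccos(0.049998)
θ = 87.13°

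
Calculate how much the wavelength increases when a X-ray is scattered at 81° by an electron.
2.0468 pm

Using the Compton scattering formula:
Δλ = λ_C(1 - cos θ)

where λ_C = h/(m_e·c) ≈ 2.4263 pm is the Compton wavelength of an electron.

For θ = 81°:
cos(81°) = 0.1564
1 - cos(81°) = 0.8436

Δλ = 2.4263 × 0.8436
Δλ = 2.0468 pm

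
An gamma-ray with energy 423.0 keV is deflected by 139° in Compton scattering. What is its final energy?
172.4748 keV

First convert energy to wavelength:
λ = hc/E, with hc ≈ 1239.842 keV·pm (i.e. 1239.842 eV·nm)

For E = 423.0 keV = 423000 eV:
λ = 1239.842 keV·pm / 423.0 keV
λ = 2.9311 pm

Calculate the Compton shift:
Δλ = λ_C(1 - cos(139°)) = 2.4263 × 1.7547
Δλ = 4.2575 pm

Final wavelength:
λ' = 2.9311 + 4.2575 = 7.1885 pm

Final energy:
E' = hc/λ' = 1239.842 / 7.1885 = 172.4748 keV

(Intermediate values are shown rounded; full precision is carried through to the final answer.)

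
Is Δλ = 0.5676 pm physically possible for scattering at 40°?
Yes, consistent

Calculate the expected shift for θ = 40°:

Δλ_expected = λ_C(1 - cos(40°))
Δλ_expected = 2.4263 × (1 - cos(40°))
Δλ_expected = 2.4263 × 0.2340
Δλ_expected = 0.5676 pm

Given shift: 0.5676 pm
Expected shift: 0.5676 pm
Difference: 0.0000 pm

The values match. This is consistent with Compton scattering at the stated angle.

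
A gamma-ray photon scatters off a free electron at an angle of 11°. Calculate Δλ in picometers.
0.0446 pm

Using the Compton scattering formula:
Δλ = λ_C(1 - cos θ)

where λ_C = h/(m_e·c) ≈ 2.4263 pm is the Compton wavelength of an electron.

For θ = 11°:
cos(11°) = 0.9816
1 - cos(11°) = 0.0184

Δλ = 2.4263 × 0.0184
Δλ = 0.0446 pm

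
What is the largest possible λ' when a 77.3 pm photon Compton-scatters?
82.1526 pm (at θ = 180°)

The Compton shift is Δλ = λ_C(1 − cos θ).

Since cos θ ranges from −1 to 1, the factor (1 − cos θ) ranges from 0 to 2; the maximum shift occurs at θ = 180° (backscattering):
Δλ_max = 2λ_C = 2 × 2.4263 pm = 4.8526 pm

Maximum scattered wavelength:
λ'_max = λ₀ + Δλ_max = 77.3 + 4.8526 = 82.1526 pm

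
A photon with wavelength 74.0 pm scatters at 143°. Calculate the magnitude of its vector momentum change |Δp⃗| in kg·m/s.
1.6511e-23 kg·m/s

Photon momentum magnitude is p = h/λ.

Initial momentum:
p₀ = h/λ = 6.6261e-34/7.4000e-11 = 8.9541e-24 kg·m/s

After scattering:
λ' = λ + Δλ = 74.0 + 4.3640 = 78.3640 pm
p' = h/λ' = 6.6261e-34/7.8364e-11 = 8.4555e-24 kg·m/s

Momentum is a vector; the scattered photon's direction makes angle θ = 143° with the incident direction. The magnitude of the vector change Δp⃗ = p⃗₀ − p⃗' is found from the law of cosines:
|Δp⃗|² = p₀² + p'² − 2p₀p'cos θ
|Δp⃗|² = (8.9541e-24)² + (8.4555e-24)² − 2·8.9541e-24·8.4555e-24·cos(143°)
|Δp⃗| = 1.6511e-23 kg·m/s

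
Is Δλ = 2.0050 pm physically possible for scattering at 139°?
No, inconsistent

Calculate the expected shift for θ = 139°:

Δλ_expected = λ_C(1 - cos(139°))
Δλ_expected = 2.4263 × (1 - cos(139°))
Δλ_expected = 2.4263 × 1.7547
Δλ_expected = 4.2575 pm

Given shift: 2.0050 pm
Expected shift: 4.2575 pm
Difference: 2.2525 pm

The values do not match. The given shift corresponds to θ ≈ 80.0°, not 139°.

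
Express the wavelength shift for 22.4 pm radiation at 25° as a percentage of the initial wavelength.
1.0148%

Calculate the Compton shift:
Δλ = λ_C(1 - cos(25°))
Δλ = 2.4263 × (1 - cos(25°))
Δλ = 2.4263 × 0.0937
Δλ = 0.2273 pm

Percentage change:
(Δλ/λ₀) × 100 = (0.2273/22.4) × 100
= 1.0148%

(Intermediate values are shown rounded; full precision is carried through to the final answer.)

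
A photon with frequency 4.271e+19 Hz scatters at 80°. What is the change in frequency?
9.489e+18 Hz (decrease)

Convert frequency to wavelength (c = 299792458 m/s):
λ₀ = c/f₀ = 299792458/4.271e+19 = 7.0192568e-12 m = 7.0193 pm

Calculate Compton shift:
Δλ = λ_C(1 - cos(80°)) = 2.0050 pm

Final wavelength:
λ' = λ₀ + Δλ = 7.0193 + 2.0050 = 9.0242 pm

Final frequency:
f' = c/λ' = 299792458/9.0242427e-12 = 3.3220789e+19 Hz

Frequency shift (decrease):
Δf = f₀ - f' = 4.271e+19 - 3.3220789e+19 = 9.489e+18 Hz

(Intermediate values are shown rounded; full precision is carried through to the final answer.)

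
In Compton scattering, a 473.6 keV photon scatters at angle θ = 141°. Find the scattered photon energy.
178.9141 keV

First convert energy to wavelength:
λ = hc/E, with hc ≈ 1239.842 keV·pm (i.e. 1239.842 eV·nm)

For E = 473.6 keV = 473600 eV:
λ = 1239.842 keV·pm / 473.6 keV
λ = 2.6179 pm

Calculate the Compton shift:
Δλ = λ_C(1 - cos(141°)) = 2.4263 × 1.7771
Δλ = 4.3119 pm

Final wavelength:
λ' = 2.6179 + 4.3119 = 6.9298 pm

Final energy:
E' = hc/λ' = 1239.842 / 6.9298 = 178.9141 keV

(Intermediate values are shown rounded; full precision is carried through to the final answer.)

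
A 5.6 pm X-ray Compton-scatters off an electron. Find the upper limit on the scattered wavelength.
10.4526 pm (at θ = 180°)

The Compton shift is Δλ = λ_C(1 − cos θ).

Since cos θ ranges from −1 to 1, the factor (1 − cos θ) ranges from 0 to 2; the maximum shift occurs at θ = 180° (backscattering):
Δλ_max = 2λ_C = 2 × 2.4263 pm = 4.8526 pm

Maximum scattered wavelength:
λ'_max = λ₀ + Δλ_max = 5.6 + 4.8526 = 10.4526 pm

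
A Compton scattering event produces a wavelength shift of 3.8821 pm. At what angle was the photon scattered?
126.87°

From the Compton formula Δλ = λ_C(1 - cos θ), we can solve for θ:

cos θ = 1 - Δλ/λ_C

Given:
- Δλ = 3.8821 pm
- λ_C = h/(m_e·c) ≈ 2.42631024 pm

cos θ = 1 - 3.8821/2.42631024
cos θ = 1 - 1.600001
cos θ = -0.600001

θ = arccos(-0.600001)
θ = 126.87°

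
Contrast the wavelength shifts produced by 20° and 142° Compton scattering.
142° produces the larger shift by a factor of 29.648

Calculate both shifts using Δλ = λ_C(1 - cos θ):

For θ₁ = 20°:
Δλ₁ = 2.4263 × (1 - cos(20°))
Δλ₁ = 2.4263 × 0.0603
Δλ₁ = 0.1463 pm

For θ₂ = 142°:
Δλ₂ = 2.4263 × (1 - cos(142°))
Δλ₂ = 2.4263 × 1.7880
Δλ₂ = 4.3383 pm

The 142° angle produces the larger shift.
Ratio: 4.3383/0.1463 = 29.648

(Intermediate values are shown rounded; full precision is carried through to the final answer.)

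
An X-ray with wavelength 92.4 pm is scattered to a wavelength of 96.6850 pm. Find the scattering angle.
140.00°

First find the wavelength shift:
Δλ = λ' - λ = 96.6850 - 92.4 = 4.2850 pm

Using Δλ = λ_C(1 - cos θ), with λ_C = h/(m_e·c) ≈ 2.42631024 pm:
cos θ = 1 - Δλ/λ_C
cos θ = 1 - 4.2850/2.42631024
cos θ = -0.766056

θ = arccos(-0.766056)
θ = 140.00°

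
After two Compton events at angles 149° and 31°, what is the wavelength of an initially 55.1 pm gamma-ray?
59.9526 pm

Apply Compton shift twice:

First scattering at θ₁ = 149°:
Δλ₁ = λ_C(1 - cos(149°))
Δλ₁ = 2.4263 × 1.8572
Δλ₁ = 4.5061 pm

After first scattering:
λ₁ = 55.1 + 4.5061 = 59.6061 pm

Second scattering at θ₂ = 31°:
Δλ₂ = λ_C(1 - cos(31°))
Δλ₂ = 2.4263 × 0.1428
Δλ₂ = 0.3466 pm

Final wavelength:
λ₂ = 59.6061 + 0.3466 = 59.9526 pm

Total shift: Δλ_total = 4.5061 + 0.3466 = 4.8526 pm

(Intermediate values are shown rounded; full precision is carried through to the final answer.)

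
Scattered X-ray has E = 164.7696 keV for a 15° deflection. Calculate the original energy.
166.6000 keV

Convert final energy to wavelength (hc ≈ 1239.842 keV·pm):
λ' = hc/E' = 1239.842 / 164.7696 = 7.5247 pm

Calculate the Compton shift:
Δλ = λ_C(1 - cos(15°))
Δλ = 2.4263 × (1 - cos(15°))
Δλ = 0.0827 pm

Initial wavelength:
λ = λ' - Δλ = 7.5247 - 0.0827 = 7.4420 pm

Initial energy:
E = hc/λ = 1239.842 / 7.4420 = 166.6000 keV

(Intermediate values are shown rounded; full precision is carried through to the final answer.)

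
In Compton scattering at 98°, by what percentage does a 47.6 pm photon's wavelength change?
5.8067%

Calculate the Compton shift:
Δλ = λ_C(1 - cos(98°))
Δλ = 2.4263 × (1 - cos(98°))
Δλ = 2.4263 × 1.1392
Δλ = 2.7640 pm

Percentage change:
(Δλ/λ₀) × 100 = (2.7640/47.6) × 100
= 5.8067%

(Intermediate values are shown rounded; full precision is carried through to the final answer.)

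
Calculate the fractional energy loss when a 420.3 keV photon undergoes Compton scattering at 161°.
0.6154 (or 61.54%)

Calculate initial and final photon energies:

Initial: E₀ = 420.3 keV → λ₀ = 2.9499 pm
Compton shift: Δλ = 4.7204 pm
Final wavelength: λ' = 7.6703 pm
Final energy: E' = 161.6413 keV

Fractional energy loss:
(E₀ - E')/E₀ = (420.3000 - 161.6413)/420.3000
= 258.6587/420.3000
= 0.6154
= 61.54%

(Intermediate values are shown rounded; full precision is carried through to the final answer.)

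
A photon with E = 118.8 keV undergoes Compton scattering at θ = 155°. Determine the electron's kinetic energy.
36.4823 keV

By energy conservation: K_e = E_initial - E_final

First find the scattered photon energy:
Initial wavelength: λ = hc/E = 10.4364 pm
Compton shift: Δλ = λ_C(1 - cos(155°)) = 4.6253 pm
Final wavelength: λ' = 10.4364 + 4.6253 = 15.0617 pm
Final photon energy: E' = hc/λ' = 82.3177 keV

Electron kinetic energy:
K_e = E - E' = 118.8000 - 82.3177 = 36.4823 keV

(Intermediate values are shown rounded; full precision is carried through to the final answer.)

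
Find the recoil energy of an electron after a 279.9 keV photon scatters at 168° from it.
145.5608 keV

By energy conservation: K_e = E_initial - E_final

First find the scattered photon energy:
Initial wavelength: λ = hc/E = 4.4296 pm
Compton shift: Δλ = λ_C(1 - cos(168°)) = 4.7996 pm
Final wavelength: λ' = 4.4296 + 4.7996 = 9.2292 pm
Final photon energy: E' = hc/λ' = 134.3392 keV

Electron kinetic energy:
K_e = E - E' = 279.9000 - 134.3392 = 145.5608 keV

(Intermediate values are shown rounded; full precision is carried through to the final answer.)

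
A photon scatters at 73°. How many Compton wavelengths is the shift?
0.7076 λ_C

The Compton shift formula is:
Δλ = λ_C(1 - cos θ)

Dividing both sides by λ_C:
Δλ/λ_C = 1 - cos θ

For θ = 73°:
Δλ/λ_C = 1 - cos(73°)
Δλ/λ_C = 1 - 0.2924
Δλ/λ_C = 0.7076

This means the shift is 0.7076 × λ_C = 1.7169 pm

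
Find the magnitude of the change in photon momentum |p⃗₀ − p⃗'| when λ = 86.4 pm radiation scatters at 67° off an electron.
8.3952e-24 kg·m/s

Photon momentum magnitude is p = h/λ.

Initial momentum:
p₀ = h/λ = 6.6261e-34/8.6400e-11 = 7.6691e-24 kg·m/s

After scattering:
λ' = λ + Δλ = 86.4 + 1.4783 = 87.8783 pm
p' = h/λ' = 6.6261e-34/8.7878e-11 = 7.5401e-24 kg·m/s

Momentum is a vector; the scattered photon's direction makes angle θ = 67° with the incident direction. The magnitude of the vector change Δp⃗ = p⃗₀ − p⃗' is found from the law of cosines:
|Δp⃗|² = p₀² + p'² − 2p₀p'cos θ
|Δp⃗|² = (7.6691e-24)² + (7.5401e-24)² − 2·7.6691e-24·7.5401e-24·cos(67°)
|Δp⃗| = 8.3952e-24 kg·m/s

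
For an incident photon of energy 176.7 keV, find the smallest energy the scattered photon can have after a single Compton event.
104.4581 keV (at θ = 180°)

The scattered photon has minimum energy when its wavelength is maximum, i.e., when the Compton shift Δλ = λ_C(1 − cos θ) is maximum. This occurs at θ = 180° (backscattering), giving Δλ_max = 2λ_C = 4.8526 pm.

Initial wavelength: λ₀ = hc/E₀ = 7.0166 pm
Maximum final wavelength: λ'_max = λ₀ + 2λ_C = 7.0166 + 4.8526 = 11.8693 pm
Minimum final energy: E'_min = hc/λ'_max = 104.4581 keV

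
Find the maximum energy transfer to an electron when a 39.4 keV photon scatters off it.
5.2640 keV

Maximum energy transfer occurs at θ = 180° (backscattering).

Initial photon: E₀ = 39.4 keV → λ₀ = 31.4681 pm

Maximum Compton shift (at 180°):
Δλ_max = 2λ_C = 2 × 2.4263 = 4.8526 pm

Final wavelength:
λ' = 31.4681 + 4.8526 = 36.3207 pm

Minimum photon energy (maximum energy to electron):
E'_min = hc/λ' = 34.1360 keV

Maximum electron kinetic energy:
K_max = E₀ - E'_min = 39.4000 - 34.1360 = 5.2640 keV

(Intermediate values are shown rounded; full precision is carried through to the final answer.)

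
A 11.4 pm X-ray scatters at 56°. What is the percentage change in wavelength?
9.3819%

Calculate the Compton shift:
Δλ = λ_C(1 - cos(56°))
Δλ = 2.4263 × (1 - cos(56°))
Δλ = 2.4263 × 0.4408
Δλ = 1.0695 pm

Percentage change:
(Δλ/λ₀) × 100 = (1.0695/11.4) × 100
= 9.3819%

(Intermediate values are shown rounded; full precision is carried through to the final answer.)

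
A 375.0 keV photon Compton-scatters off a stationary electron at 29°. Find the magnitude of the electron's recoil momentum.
9.7510e-23 kg·m/s

The electron is initially at rest, so by conservation of momentum:
p⃗_e = p⃗₀ − p⃗'  (incident photon momentum minus scattered photon momentum)

Photon momentum magnitudes (p = h/λ = E/c):
λ₀ = hc/E₀ = 3.3062 pm → p₀ = h/λ₀ = 2.0041e-22 kg·m/s
Δλ = λ_C(1 − cos 29°) = 0.3042 pm
λ' = 3.6105 pm → p' = h/λ' = 1.8352e-22 kg·m/s

The scattered photon makes angle θ = 29° with the incident direction, so by the law of cosines:
|p⃗_e|² = p₀² + p'² − 2p₀p'cos θ
|p⃗_e|² = (2.0041e-22)² + (1.8352e-22)² − 2·2.0041e-22·1.8352e-22·cos(29°)
|p⃗_e| = 9.7510e-23 kg·m/s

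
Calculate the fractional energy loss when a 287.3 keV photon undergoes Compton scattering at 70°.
0.2700 (or 27.00%)

Calculate initial and final photon energies:

Initial: E₀ = 287.3 keV → λ₀ = 4.3155 pm
Compton shift: Δλ = 1.5965 pm
Final wavelength: λ' = 5.9120 pm
Final energy: E' = 209.7176 keV

Fractional energy loss:
(E₀ - E')/E₀ = (287.3000 - 209.7176)/287.3000
= 77.5824/287.3000
= 0.2700
= 27.00%

(Intermediate values are shown rounded; full precision is carried through to the final answer.)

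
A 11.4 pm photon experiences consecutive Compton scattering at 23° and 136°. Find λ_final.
15.7645 pm

Apply Compton shift twice:

First scattering at θ₁ = 23°:
Δλ₁ = λ_C(1 - cos(23°))
Δλ₁ = 2.4263 × 0.0795
Δλ₁ = 0.1929 pm

After first scattering:
λ₁ = 11.4 + 0.1929 = 11.5929 pm

Second scattering at θ₂ = 136°:
Δλ₂ = λ_C(1 - cos(136°))
Δλ₂ = 2.4263 × 1.7193
Δλ₂ = 4.1717 pm

Final wavelength:
λ₂ = 11.5929 + 4.1717 = 15.7645 pm

Total shift: Δλ_total = 0.1929 + 4.1717 = 4.3645 pm

(Intermediate values are shown rounded; full precision is carried through to the final answer.)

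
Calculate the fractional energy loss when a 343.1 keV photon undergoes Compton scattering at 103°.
0.4513 (or 45.13%)

Calculate initial and final photon energies:

Initial: E₀ = 343.1 keV → λ₀ = 3.6136 pm
Compton shift: Δλ = 2.9721 pm
Final wavelength: λ' = 6.5858 pm
Final energy: E' = 188.2611 keV

Fractional energy loss:
(E₀ - E')/E₀ = (343.1000 - 188.2611)/343.1000
= 154.8389/343.1000
= 0.4513
= 45.13%

(Intermediate values are shown rounded; full precision is carried through to the final answer.)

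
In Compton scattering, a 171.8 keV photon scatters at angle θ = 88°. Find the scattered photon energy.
129.7122 keV

First convert energy to wavelength:
λ = hc/E, with hc ≈ 1239.842 keV·pm (i.e. 1239.842 eV·nm)

For E = 171.8 keV = 171800 eV:
λ = 1239.842 keV·pm / 171.8 keV
λ = 7.2168 pm

Calculate the Compton shift:
Δλ = λ_C(1 - cos(88°)) = 2.4263 × 0.9651
Δλ = 2.3416 pm

Final wavelength:
λ' = 7.2168 + 2.3416 = 9.5584 pm

Final energy:
E' = hc/λ' = 1239.842 / 9.5584 = 129.7122 keV

(Intermediate values are shown rounded; full precision is carried through to the final answer.)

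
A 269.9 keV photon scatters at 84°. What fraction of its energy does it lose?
0.3211 (or 32.11%)

Calculate initial and final photon energies:

Initial: E₀ = 269.9 keV → λ₀ = 4.5937 pm
Compton shift: Δλ = 2.1727 pm
Final wavelength: λ' = 6.7664 pm
Final energy: E' = 183.2351 keV

Fractional energy loss:
(E₀ - E')/E₀ = (269.9000 - 183.2351)/269.9000
= 86.6649/269.9000
= 0.3211
= 32.11%

(Intermediate values are shown rounded; full precision is carried through to the final answer.)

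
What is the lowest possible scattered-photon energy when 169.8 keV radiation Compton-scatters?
102.0077 keV (at θ = 180°)

The scattered photon has minimum energy when its wavelength is maximum, i.e., when the Compton shift Δλ = λ_C(1 − cos θ) is maximum. This occurs at θ = 180° (backscattering), giving Δλ_max = 2λ_C = 4.8526 pm.

Initial wavelength: λ₀ = hc/E₀ = 7.3018 pm
Maximum final wavelength: λ'_max = λ₀ + 2λ_C = 7.3018 + 4.8526 = 12.1544 pm
Minimum final energy: E'_min = hc/λ'_max = 102.0077 keV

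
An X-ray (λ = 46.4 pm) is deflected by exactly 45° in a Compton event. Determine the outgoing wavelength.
47.1106 pm

Using the Compton formula: λ' = λ + λ_C(1 − cos θ)

For θ = 45°, cos θ = √2/2 (exact) ≈ 0.7071, so:
1 − cos 45° = 1 − (√2/2) ≈ 0.2929

Δλ = λ_C × 0.2929 = 2.4263 × 0.2929 = 0.7106 pm

λ' = 46.4 + 0.7106 = 47.1106 pm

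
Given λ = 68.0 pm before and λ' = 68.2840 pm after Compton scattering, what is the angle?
28.00°

First find the wavelength shift:
Δλ = λ' - λ = 68.2840 - 68.0 = 0.2840 pm

Using Δλ = λ_C(1 - cos θ), with λ_C = h/(m_e·c) ≈ 2.42631024 pm:
cos θ = 1 - Δλ/λ_C
cos θ = 1 - 0.2840/2.42631024
cos θ = 0.882950

θ = arccos(0.882950)
θ = 28.00°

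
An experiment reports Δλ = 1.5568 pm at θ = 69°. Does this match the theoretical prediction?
Yes, consistent

Calculate the expected shift for θ = 69°:

Δλ_expected = λ_C(1 - cos(69°))
Δλ_expected = 2.4263 × (1 - cos(69°))
Δλ_expected = 2.4263 × 0.6416
Δλ_expected = 1.5568 pm

Given shift: 1.5568 pm
Expected shift: 1.5568 pm
Difference: 0.0000 pm

The values match. This is consistent with Compton scattering at the stated angle.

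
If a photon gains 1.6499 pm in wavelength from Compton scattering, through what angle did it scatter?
71.34°

From the Compton formula Δλ = λ_C(1 - cos θ), we can solve for θ:

cos θ = 1 - Δλ/λ_C

Given:
- Δλ = 1.6499 pm
- λ_C = h/(m_e·c) ≈ 2.42631024 pm

cos θ = 1 - 1.6499/2.42631024
cos θ = 1 - 0.680004
cos θ = 0.319996

θ = arccos(0.319996)
θ = 71.34°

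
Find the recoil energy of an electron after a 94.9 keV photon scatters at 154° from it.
24.7406 keV

By energy conservation: K_e = E_initial - E_final

First find the scattered photon energy:
Initial wavelength: λ = hc/E = 13.0647 pm
Compton shift: Δλ = λ_C(1 - cos(154°)) = 4.6071 pm
Final wavelength: λ' = 13.0647 + 4.6071 = 17.6718 pm
Final photon energy: E' = hc/λ' = 70.1594 keV

Electron kinetic energy:
K_e = E - E' = 94.9000 - 70.1594 = 24.7406 keV

(Intermediate values are shown rounded; full precision is carried through to the final answer.)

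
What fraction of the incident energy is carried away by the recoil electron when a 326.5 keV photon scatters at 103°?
0.4390 (or 43.90%)

Calculate initial and final photon energies:

Initial: E₀ = 326.5 keV → λ₀ = 3.7974 pm
Compton shift: Δλ = 2.9721 pm
Final wavelength: λ' = 6.7695 pm
Final energy: E' = 183.1516 keV

Fractional energy loss:
(E₀ - E')/E₀ = (326.5000 - 183.1516)/326.5000
= 143.3484/326.5000
= 0.4390
= 43.90%

(Intermediate values are shown rounded; full precision is carried through to the final answer.)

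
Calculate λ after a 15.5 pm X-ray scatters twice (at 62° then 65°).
18.1881 pm

Apply Compton shift twice:

First scattering at θ₁ = 62°:
Δλ₁ = λ_C(1 - cos(62°))
Δλ₁ = 2.4263 × 0.5305
Δλ₁ = 1.2872 pm

After first scattering:
λ₁ = 15.5 + 1.2872 = 16.7872 pm

Second scattering at θ₂ = 65°:
Δλ₂ = λ_C(1 - cos(65°))
Δλ₂ = 2.4263 × 0.5774
Δλ₂ = 1.4009 pm

Final wavelength:
λ₂ = 16.7872 + 1.4009 = 18.1881 pm

Total shift: Δλ_total = 1.2872 + 1.4009 = 2.6881 pm

(Intermediate values are shown rounded; full precision is carried through to the final answer.)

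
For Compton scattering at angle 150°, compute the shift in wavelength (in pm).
4.5276 pm

Using the Compton scattering formula:
Δλ = λ_C(1 - cos θ)

where λ_C = h/(m_e·c) ≈ 2.4263 pm is the Compton wavelength of an electron.

For θ = 150°:
cos(150°) = -0.8660
1 - cos(150°) = 1.8660

Δλ = 2.4263 × 1.8660
Δλ = 4.5276 pm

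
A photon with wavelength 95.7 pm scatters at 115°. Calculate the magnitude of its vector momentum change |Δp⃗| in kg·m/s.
1.1476e-23 kg·m/s

Photon momentum magnitude is p = h/λ.

Initial momentum:
p₀ = h/λ = 6.6261e-34/9.5700e-11 = 6.9238e-24 kg·m/s

After scattering:
λ' = λ + Δλ = 95.7 + 3.4517 = 99.1517 pm
p' = h/λ' = 6.6261e-34/9.9152e-11 = 6.6828e-24 kg·m/s

Momentum is a vector; the scattered photon's direction makes angle θ = 115° with the incident direction. The magnitude of the vector change Δp⃗ = p⃗₀ − p⃗' is found from the law of cosines:
|Δp⃗|² = p₀² + p'² − 2p₀p'cos θ
|Δp⃗|² = (6.9238e-24)² + (6.6828e-24)² − 2·6.9238e-24·6.6828e-24·cos(115°)
|Δp⃗| = 1.1476e-23 kg·m/s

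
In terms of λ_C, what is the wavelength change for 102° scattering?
1.2079 λ_C

The Compton shift formula is:
Δλ = λ_C(1 - cos θ)

Dividing both sides by λ_C:
Δλ/λ_C = 1 - cos θ

For θ = 102°:
Δλ/λ_C = 1 - cos(102°)
Δλ/λ_C = 1 - -0.2079
Δλ/λ_C = 1.2079

This means the shift is 1.2079 × λ_C = 2.9308 pm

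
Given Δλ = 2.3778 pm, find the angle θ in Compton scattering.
88.85°

From the Compton formula Δλ = λ_C(1 - cos θ), we can solve for θ:

cos θ = 1 - Δλ/λ_C

Given:
- Δλ = 2.3778 pm
- λ_C = h/(m_e·c) ≈ 2.42631024 pm

cos θ = 1 - 2.3778/2.42631024
cos θ = 1 - 0.980007
cos θ = 0.019993

θ = arccos(0.019993)
θ = 88.85°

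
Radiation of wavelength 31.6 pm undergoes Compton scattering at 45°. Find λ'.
32.3106 pm

Using the Compton formula: λ' = λ + λ_C(1 − cos θ)

For θ = 45°, cos θ = √2/2 (exact) ≈ 0.7071, so:
1 − cos 45° = 1 − (√2/2) ≈ 0.2929

Δλ = λ_C × 0.2929 = 2.4263 × 0.2929 = 0.7106 pm

λ' = 31.6 + 0.7106 = 32.3106 pm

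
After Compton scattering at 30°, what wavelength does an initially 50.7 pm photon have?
51.0251 pm

Using the Compton formula: λ' = λ + λ_C(1 − cos θ)

For θ = 30°, cos θ = √3/2 (exact) ≈ 0.8660, so:
1 − cos 30° = 1 − (√3/2) ≈ 0.1340

Δλ = λ_C × 0.1340 = 2.4263 × 0.1340 = 0.3251 pm

λ' = 50.7 + 0.3251 = 51.0251 pm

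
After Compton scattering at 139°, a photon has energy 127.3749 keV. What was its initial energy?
226.4001 keV

Convert final energy to wavelength (hc ≈ 1239.842 keV·pm):
λ' = hc/E' = 1239.842 / 127.3749 = 9.7338 pm

Calculate the Compton shift:
Δλ = λ_C(1 - cos(139°))
Δλ = 2.4263 × (1 - cos(139°))
Δλ = 4.2575 pm

Initial wavelength:
λ = λ' - Δλ = 9.7338 - 4.2575 = 5.4763 pm

Initial energy:
E = hc/λ = 1239.842 / 5.4763 = 226.4001 keV

(Intermediate values are shown rounded; full precision is carried through to the final answer.)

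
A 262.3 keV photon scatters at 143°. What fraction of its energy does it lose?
0.4800 (or 48.00%)

Calculate initial and final photon energies:

Initial: E₀ = 262.3 keV → λ₀ = 4.7268 pm
Compton shift: Δλ = 4.3640 pm
Final wavelength: λ' = 9.0909 pm
Final energy: E' = 136.3834 keV

Fractional energy loss:
(E₀ - E')/E₀ = (262.3000 - 136.3834)/262.3000
= 125.9166/262.3000
= 0.4800
= 48.00%

(Intermediate values are shown rounded; full precision is carried through to the final answer.)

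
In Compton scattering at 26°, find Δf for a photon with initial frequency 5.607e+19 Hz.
2.462e+18 Hz (decrease)

Convert frequency to wavelength (c = 299792458 m/s):
λ₀ = c/f₀ = 299792458/5.607e+19 = 5.3467533e-12 m = 5.3468 pm

Calculate Compton shift:
Δλ = λ_C(1 - cos(26°)) = 0.2456 pm

Final wavelength:
λ' = λ₀ + Δλ = 5.3468 + 0.2456 = 5.5923 pm

Final frequency:
f' = c/λ' = 299792458/5.5923103e-12 = 5.3607979e+19 Hz

Frequency shift (decrease):
Δf = f₀ - f' = 5.607e+19 - 5.3607979e+19 = 2.462e+18 Hz

(Intermediate values are shown rounded; full precision is carried through to the final answer.)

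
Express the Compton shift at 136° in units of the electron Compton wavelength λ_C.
1.7193 λ_C

The Compton shift formula is:
Δλ = λ_C(1 - cos θ)

Dividing both sides by λ_C:
Δλ/λ_C = 1 - cos θ

For θ = 136°:
Δλ/λ_C = 1 - cos(136°)
Δλ/λ_C = 1 - -0.7193
Δλ/λ_C = 1.7193

This means the shift is 1.7193 × λ_C = 4.1717 pm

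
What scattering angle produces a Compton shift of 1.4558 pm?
66.42°

From the Compton formula Δλ = λ_C(1 - cos θ), we can solve for θ:

cos θ = 1 - Δλ/λ_C

Given:
- Δλ = 1.4558 pm
- λ_C = h/(m_e·c) ≈ 2.42631024 pm

cos θ = 1 - 1.4558/2.42631024
cos θ = 1 - 0.600006
cos θ = 0.399994

θ = arccos(0.399994)
θ = 66.42°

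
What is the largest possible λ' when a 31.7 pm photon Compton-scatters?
36.5526 pm (at θ = 180°)

The Compton shift is Δλ = λ_C(1 − cos θ).

Since cos θ ranges from −1 to 1, the factor (1 − cos θ) ranges from 0 to 2; the maximum shift occurs at θ = 180° (backscattering):
Δλ_max = 2λ_C = 2 × 2.4263 pm = 4.8526 pm

Maximum scattered wavelength:
λ'_max = λ₀ + Δλ_max = 31.7 + 4.8526 = 36.5526 pm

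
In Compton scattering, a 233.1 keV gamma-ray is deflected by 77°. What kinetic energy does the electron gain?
60.8862 keV

By energy conservation: K_e = E_initial - E_final

First find the scattered photon energy:
Initial wavelength: λ = hc/E = 5.3189 pm
Compton shift: Δλ = λ_C(1 - cos(77°)) = 1.8805 pm
Final wavelength: λ' = 5.3189 + 1.8805 = 7.1994 pm
Final photon energy: E' = hc/λ' = 172.2138 keV

Electron kinetic energy:
K_e = E - E' = 233.1000 - 172.2138 = 60.8862 keV

(Intermediate values are shown rounded; full precision is carried through to the final answer.)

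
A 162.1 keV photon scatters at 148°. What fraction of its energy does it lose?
0.3696 (or 36.96%)

Calculate initial and final photon energies:

Initial: E₀ = 162.1 keV → λ₀ = 7.6486 pm
Compton shift: Δλ = 4.4839 pm
Final wavelength: λ' = 12.1326 pm
Final energy: E' = 102.1913 keV

Fractional energy loss:
(E₀ - E')/E₀ = (162.1000 - 102.1913)/162.1000
= 59.9087/162.1000
= 0.3696
= 36.96%

(Intermediate values are shown rounded; full precision is carried through to the final answer.)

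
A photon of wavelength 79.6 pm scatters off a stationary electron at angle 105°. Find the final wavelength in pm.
82.6543 pm

Using the Compton scattering formula:
λ' = λ + Δλ = λ + λ_C(1 - cos θ)

Given:
- Initial wavelength λ = 79.6 pm
- Scattering angle θ = 105°
- Compton wavelength λ_C ≈ 2.4263 pm

Calculate the shift:
Δλ = 2.4263 × (1 - cos(105°))
Δλ = 2.4263 × 1.2588
Δλ = 3.0543 pm

Final wavelength:
λ' = 79.6 + 3.0543 = 82.6543 pm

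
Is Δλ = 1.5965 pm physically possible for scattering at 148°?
No, inconsistent

Calculate the expected shift for θ = 148°:

Δλ_expected = λ_C(1 - cos(148°))
Δλ_expected = 2.4263 × (1 - cos(148°))
Δλ_expected = 2.4263 × 1.8480
Δλ_expected = 4.4839 pm

Given shift: 1.5965 pm
Expected shift: 4.4839 pm
Difference: 2.8875 pm

The values do not match. The given shift corresponds to θ ≈ 70.0°, not 148°.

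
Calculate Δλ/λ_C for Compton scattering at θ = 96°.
1.1045 λ_C

The Compton shift formula is:
Δλ = λ_C(1 - cos θ)

Dividing both sides by λ_C:
Δλ/λ_C = 1 - cos θ

For θ = 96°:
Δλ/λ_C = 1 - cos(96°)
Δλ/λ_C = 1 - -0.1045
Δλ/λ_C = 1.1045

This means the shift is 1.1045 × λ_C = 2.6799 pm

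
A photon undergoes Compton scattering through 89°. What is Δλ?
2.3840 pm

Using the Compton scattering formula:
Δλ = λ_C(1 - cos θ)

where λ_C = h/(m_e·c) ≈ 2.4263 pm is the Compton wavelength of an electron.

For θ = 89°:
cos(89°) = 0.0175
1 - cos(89°) = 0.9825

Δλ = 2.4263 × 0.9825
Δλ = 2.3840 pm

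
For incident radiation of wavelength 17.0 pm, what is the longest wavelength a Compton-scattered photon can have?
21.8526 pm (at θ = 180°)

The Compton shift is Δλ = λ_C(1 − cos θ).

Since cos θ ranges from −1 to 1, the factor (1 − cos θ) ranges from 0 to 2; the maximum shift occurs at θ = 180° (backscattering):
Δλ_max = 2λ_C = 2 × 2.4263 pm = 4.8526 pm

Maximum scattered wavelength:
λ'_max = λ₀ + Δλ_max = 17.0 + 4.8526 = 21.8526 pm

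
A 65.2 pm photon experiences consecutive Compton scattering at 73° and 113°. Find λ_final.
70.2913 pm

Apply Compton shift twice:

First scattering at θ₁ = 73°:
Δλ₁ = λ_C(1 - cos(73°))
Δλ₁ = 2.4263 × 0.7076
Δλ₁ = 1.7169 pm

After first scattering:
λ₁ = 65.2 + 1.7169 = 66.9169 pm

Second scattering at θ₂ = 113°:
Δλ₂ = λ_C(1 - cos(113°))
Δλ₂ = 2.4263 × 1.3907
Δλ₂ = 3.3743 pm

Final wavelength:
λ₂ = 66.9169 + 3.3743 = 70.2913 pm

Total shift: Δλ_total = 1.7169 + 3.3743 = 5.0913 pm

(Intermediate values are shown rounded; full precision is carried through to the final answer.)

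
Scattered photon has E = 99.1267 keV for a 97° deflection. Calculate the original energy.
126.7001 keV

Convert final energy to wavelength (hc ≈ 1239.842 keV·pm):
λ' = hc/E' = 1239.842 / 99.1267 = 12.5076 pm

Calculate the Compton shift:
Δλ = λ_C(1 - cos(97°))
Δλ = 2.4263 × (1 - cos(97°))
Δλ = 2.7220 pm

Initial wavelength:
λ = λ' - Δλ = 12.5076 - 2.7220 = 9.7856 pm

Initial energy:
E = hc/λ = 1239.842 / 9.7856 = 126.7001 keV

(Intermediate values are shown rounded; full precision is carried through to the final answer.)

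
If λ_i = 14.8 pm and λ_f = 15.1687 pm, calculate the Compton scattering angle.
32.00°

First find the wavelength shift:
Δλ = λ' - λ = 15.1687 - 14.8 = 0.3687 pm

Using Δλ = λ_C(1 - cos θ), with λ_C = h/(m_e·c) ≈ 2.42631024 pm:
cos θ = 1 - Δλ/λ_C
cos θ = 1 - 0.3687/2.42631024
cos θ = 0.848041

θ = arccos(0.848041)
θ = 32.00°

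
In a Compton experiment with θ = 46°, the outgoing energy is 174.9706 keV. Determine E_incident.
195.4000 keV

Convert final energy to wavelength (hc ≈ 1239.842 keV·pm):
λ' = hc/E' = 1239.842 / 174.9706 = 7.0860 pm

Calculate the Compton shift:
Δλ = λ_C(1 - cos(46°))
Δλ = 2.4263 × (1 - cos(46°))
Δλ = 0.7409 pm

Initial wavelength:
λ = λ' - Δλ = 7.0860 - 0.7409 = 6.3451 pm

Initial energy:
E = hc/λ = 1239.842 / 6.3451 = 195.4000 keV

(Intermediate values are shown rounded; full precision is carried through to the final answer.)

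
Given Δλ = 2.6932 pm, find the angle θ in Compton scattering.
96.32°

From the Compton formula Δλ = λ_C(1 - cos θ), we can solve for θ:

cos θ = 1 - Δλ/λ_C

Given:
- Δλ = 2.6932 pm
- λ_C = h/(m_e·c) ≈ 2.42631024 pm

cos θ = 1 - 2.6932/2.42631024
cos θ = 1 - 1.109998
cos θ = -0.109998

θ = arccos(-0.109998)
θ = 96.32°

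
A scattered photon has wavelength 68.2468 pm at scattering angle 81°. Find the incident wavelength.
66.2000 pm

From λ' = λ + Δλ, we have λ = λ' - Δλ

First calculate the Compton shift:
Δλ = λ_C(1 - cos θ)
Δλ = 2.4263 × (1 - cos(81°))
Δλ = 2.4263 × 0.8436
Δλ = 2.0468 pm

Initial wavelength:
λ = λ' - Δλ
λ = 68.2468 - 2.0468
λ = 66.2000 pm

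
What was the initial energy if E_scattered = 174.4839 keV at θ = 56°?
205.4000 keV

Convert final energy to wavelength (hc ≈ 1239.842 keV·pm):
λ' = hc/E' = 1239.842 / 174.4839 = 7.1058 pm

Calculate the Compton shift:
Δλ = λ_C(1 - cos(56°))
Δλ = 2.4263 × (1 - cos(56°))
Δλ = 1.0695 pm

Initial wavelength:
λ = λ' - Δλ = 7.1058 - 1.0695 = 6.0362 pm

Initial energy:
E = hc/λ = 1239.842 / 6.0362 = 205.4000 keV

(Intermediate values are shown rounded; full precision is carried through to the final answer.)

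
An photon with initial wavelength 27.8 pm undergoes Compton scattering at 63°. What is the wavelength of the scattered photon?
29.1248 pm

Using the Compton scattering formula:
λ' = λ + Δλ = λ + λ_C(1 - cos θ)

Given:
- Initial wavelength λ = 27.8 pm
- Scattering angle θ = 63°
- Compton wavelength λ_C ≈ 2.4263 pm

Calculate the shift:
Δλ = 2.4263 × (1 - cos(63°))
Δλ = 2.4263 × 0.5460
Δλ = 1.3248 pm

Final wavelength:
λ' = 27.8 + 1.3248 = 29.1248 pm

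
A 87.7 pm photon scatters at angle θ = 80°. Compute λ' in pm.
89.7050 pm

Using the Compton scattering formula:
λ' = λ + Δλ = λ + λ_C(1 - cos θ)

Given:
- Initial wavelength λ = 87.7 pm
- Scattering angle θ = 80°
- Compton wavelength λ_C ≈ 2.4263 pm

Calculate the shift:
Δλ = 2.4263 × (1 - cos(80°))
Δλ = 2.4263 × 0.8264
Δλ = 2.0050 pm

Final wavelength:
λ' = 87.7 + 2.0050 = 89.7050 pm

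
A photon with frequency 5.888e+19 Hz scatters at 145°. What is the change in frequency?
2.734e+19 Hz (decrease)

Convert frequency to wavelength (c = 299792458 m/s):
λ₀ = c/f₀ = 299792458/5.888e+19 = 5.0915839e-12 m = 5.0916 pm

Calculate Compton shift:
Δλ = λ_C(1 - cos(145°)) = 4.4138 pm

Final wavelength:
λ' = λ₀ + Δλ = 5.0916 + 4.4138 = 9.5054 pm

Final frequency:
f' = c/λ' = 299792458/9.5054111e-12 = 3.1539137e+19 Hz

Frequency shift (decrease):
Δf = f₀ - f' = 5.888e+19 - 3.1539137e+19 = 2.734e+19 Hz

(Intermediate values are shown rounded; full precision is carried through to the final answer.)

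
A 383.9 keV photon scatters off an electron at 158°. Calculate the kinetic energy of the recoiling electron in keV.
227.0680 keV

By energy conservation: K_e = E_initial - E_final

First find the scattered photon energy:
Initial wavelength: λ = hc/E = 3.2296 pm
Compton shift: Δλ = λ_C(1 - cos(158°)) = 4.6759 pm
Final wavelength: λ' = 3.2296 + 4.6759 = 7.9055 pm
Final photon energy: E' = hc/λ' = 156.8320 keV

Electron kinetic energy:
K_e = E - E' = 383.9000 - 156.8320 = 227.0680 keV

(Intermediate values are shown rounded; full precision is carried through to the final answer.)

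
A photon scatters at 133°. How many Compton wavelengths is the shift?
1.6820 λ_C

The Compton shift formula is:
Δλ = λ_C(1 - cos θ)

Dividing both sides by λ_C:
Δλ/λ_C = 1 - cos θ

For θ = 133°:
Δλ/λ_C = 1 - cos(133°)
Δλ/λ_C = 1 - -0.6820
Δλ/λ_C = 1.6820

This means the shift is 1.6820 × λ_C = 4.0810 pm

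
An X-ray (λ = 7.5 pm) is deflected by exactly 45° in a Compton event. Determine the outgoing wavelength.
8.2106 pm

Using the Compton formula: λ' = λ + λ_C(1 − cos θ)

For θ = 45°, cos θ = √2/2 (exact) ≈ 0.7071, so:
1 − cos 45° = 1 − (√2/2) ≈ 0.2929

Δλ = λ_C × 0.2929 = 2.4263 × 0.2929 = 0.7106 pm

λ' = 7.5 + 0.7106 = 8.2106 pm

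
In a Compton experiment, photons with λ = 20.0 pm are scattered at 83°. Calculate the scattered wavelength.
22.1306 pm

Using the Compton scattering formula:
λ' = λ + Δλ = λ + λ_C(1 - cos θ)

Given:
- Initial wavelength λ = 20.0 pm
- Scattering angle θ = 83°
- Compton wavelength λ_C ≈ 2.4263 pm

Calculate the shift:
Δλ = 2.4263 × (1 - cos(83°))
Δλ = 2.4263 × 0.8781
Δλ = 2.1306 pm

Final wavelength:
λ' = 20.0 + 2.1306 = 22.1306 pm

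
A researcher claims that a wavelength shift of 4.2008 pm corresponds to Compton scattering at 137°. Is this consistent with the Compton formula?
Yes, consistent

Calculate the expected shift for θ = 137°:

Δλ_expected = λ_C(1 - cos(137°))
Δλ_expected = 2.4263 × (1 - cos(137°))
Δλ_expected = 2.4263 × 1.7314
Δλ_expected = 4.2008 pm

Given shift: 4.2008 pm
Expected shift: 4.2008 pm
Difference: 0.0000 pm

The values match. This is consistent with Compton scattering at the stated angle.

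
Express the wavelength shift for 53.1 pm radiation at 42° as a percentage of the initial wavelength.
1.1737%

Calculate the Compton shift:
Δλ = λ_C(1 - cos(42°))
Δλ = 2.4263 × (1 - cos(42°))
Δλ = 2.4263 × 0.2569
Δλ = 0.6232 pm

Percentage change:
(Δλ/λ₀) × 100 = (0.6232/53.1) × 100
= 1.1737%

(Intermediate values are shown rounded; full precision is carried through to the final answer.)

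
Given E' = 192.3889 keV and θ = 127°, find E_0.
484.7001 keV

Convert final energy to wavelength (hc ≈ 1239.842 keV·pm):
λ' = hc/E' = 1239.842 / 192.3889 = 6.4445 pm

Calculate the Compton shift:
Δλ = λ_C(1 - cos(127°))
Δλ = 2.4263 × (1 - cos(127°))
Δλ = 3.8865 pm

Initial wavelength:
λ = λ' - Δλ = 6.4445 - 3.8865 = 2.5580 pm

Initial energy:
E = hc/λ = 1239.842 / 2.5580 = 484.7001 keV

(Intermediate values are shown rounded; full precision is carried through to the final answer.)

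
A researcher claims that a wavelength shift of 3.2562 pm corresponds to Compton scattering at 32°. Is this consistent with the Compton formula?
No, inconsistent

Calculate the expected shift for θ = 32°:

Δλ_expected = λ_C(1 - cos(32°))
Δλ_expected = 2.4263 × (1 - cos(32°))
Δλ_expected = 2.4263 × 0.1520
Δλ_expected = 0.3687 pm

Given shift: 3.2562 pm
Expected shift: 0.3687 pm
Difference: 2.8875 pm

The values do not match. The given shift corresponds to θ ≈ 110.0°, not 32°.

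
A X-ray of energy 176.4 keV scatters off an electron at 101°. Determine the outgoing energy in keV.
125.0111 keV

First convert energy to wavelength:
λ = hc/E, with hc ≈ 1239.842 keV·pm (i.e. 1239.842 eV·nm)

For E = 176.4 keV = 176400 eV:
λ = 1239.842 keV·pm / 176.4 keV
λ = 7.0286 pm

Calculate the Compton shift:
Δλ = λ_C(1 - cos(101°)) = 2.4263 × 1.1908
Δλ = 2.8893 pm

Final wavelength:
λ' = 7.0286 + 2.8893 = 9.9179 pm

Final energy:
E' = hc/λ' = 1239.842 / 9.9179 = 125.0111 keV

(Intermediate values are shown rounded; full precision is carried through to the final answer.)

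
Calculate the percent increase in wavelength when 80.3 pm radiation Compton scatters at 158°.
5.8231%

Calculate the Compton shift:
Δλ = λ_C(1 - cos(158°))
Δλ = 2.4263 × (1 - cos(158°))
Δλ = 2.4263 × 1.9272
Δλ = 4.6759 pm

Percentage change:
(Δλ/λ₀) × 100 = (4.6759/80.3) × 100
= 5.8231%

(Intermediate values are shown rounded; full precision is carried through to the final answer.)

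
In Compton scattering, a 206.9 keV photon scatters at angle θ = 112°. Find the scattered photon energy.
132.9206 keV

First convert energy to wavelength:
λ = hc/E, with hc ≈ 1239.842 keV·pm (i.e. 1239.842 eV·nm)

For E = 206.9 keV = 206900 eV:
λ = 1239.842 keV·pm / 206.9 keV
λ = 5.9925 pm

Calculate the Compton shift:
Δλ = λ_C(1 - cos(112°)) = 2.4263 × 1.3746
Δλ = 3.3352 pm

Final wavelength:
λ' = 5.9925 + 3.3352 = 9.3277 pm

Final energy:
E' = hc/λ' = 1239.842 / 9.3277 = 132.9206 keV

(Intermediate values are shown rounded; full precision is carried through to the final answer.)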